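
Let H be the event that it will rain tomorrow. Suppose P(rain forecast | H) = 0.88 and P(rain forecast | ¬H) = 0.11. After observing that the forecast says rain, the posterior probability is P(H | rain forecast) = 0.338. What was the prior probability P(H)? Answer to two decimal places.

In odds form, posterior odds = prior odds × likelihood ratio, so prior odds = posterior odds ÷ LR.
Posterior odds = 0.338/(1−0.338) = 0.5106. LR = 0.88/0.11 = 8.0000.
Prior odds = 0.5106/8.0000 = 0.0638, so P(H) = 0.0638/(1+0.0638) ≈ 0.06.

P(H) = 0.06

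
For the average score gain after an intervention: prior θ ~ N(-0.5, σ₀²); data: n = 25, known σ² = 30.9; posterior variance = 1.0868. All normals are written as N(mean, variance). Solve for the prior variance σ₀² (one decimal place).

Posterior precision equals prior precision plus data precision: 1/σ_n² = 1/σ₀² + n/σ².
So 1/σ₀² = 1/1.0868 − 25/30.9 = 0.920132 − 0.809061 = 0.111071.
Hence σ₀² = 1/0.111071 ≈ 9.0.

σ₀² = 9.0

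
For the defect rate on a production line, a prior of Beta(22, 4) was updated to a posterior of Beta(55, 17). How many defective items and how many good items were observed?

33 defective items and 13 good items

Beta is conjugate to the binomial likelihood: posterior = Beta(α+s, β+f).
So s = 55 − 22 = 33 and f = 17 − 4 = 13.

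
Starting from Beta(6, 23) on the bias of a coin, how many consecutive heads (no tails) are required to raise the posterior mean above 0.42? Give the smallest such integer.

After k heads and 0 tails the posterior is Beta(6+k, 23), with mean (6+k)/(6+23+k).
Set (6+k)/(29+k) > 0.42 and solve: k > (0.42·29 − 6)/(1 − 0.42) = 10.655.
The smallest integer exceeding 10.655 is 11, and checking k=11: (17)/(40) = 0.4250 > 0.42.

k = 11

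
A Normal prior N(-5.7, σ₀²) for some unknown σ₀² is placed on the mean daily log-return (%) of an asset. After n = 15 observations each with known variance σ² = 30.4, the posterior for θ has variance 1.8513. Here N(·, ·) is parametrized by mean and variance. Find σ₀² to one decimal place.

σ₀² = 21.4

Posterior precision equals prior precision plus data precision: 1/σ_n² = 1/σ₀² + n/σ².
So 1/σ₀² = 1/1.8513 − 15/30.4 = 0.540161 − 0.493421 = 0.046740.
Hence σ₀² = 1/0.046740 ≈ 21.4.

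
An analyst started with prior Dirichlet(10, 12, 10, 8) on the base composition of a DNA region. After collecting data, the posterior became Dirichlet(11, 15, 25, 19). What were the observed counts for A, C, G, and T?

For a Dirichlet(α) prior with multinomial counts c, the posterior is Dirichlet(α + c) componentwise.
Counts are posterior − prior componentwise: 11−10=1, 15−12=3, 25−10=15, 19−8=11.

counts (1, 3, 15, 11)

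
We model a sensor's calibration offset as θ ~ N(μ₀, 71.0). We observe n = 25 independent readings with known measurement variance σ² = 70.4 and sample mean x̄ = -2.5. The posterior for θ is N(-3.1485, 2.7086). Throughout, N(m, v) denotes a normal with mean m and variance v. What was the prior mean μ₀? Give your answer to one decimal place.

With known observation variance, the Normal–Normal posterior has precision τ_n = τ₀ + n/σ² and mean μ_n = (τ₀μ₀ + (n/σ²)x̄)/τ_n.
Here τ₀ = 1/71.0 = 0.014085 and τ_data = 25/70.4 = 0.355114, so τ_n = 0.369199.
Rearranging for μ₀: μ₀ = (μ_n·τ_n − τ_data·x̄)/τ₀ = (-3.1485·0.369199 − 0.355114·-2.5) / 0.014085 = -0.274638/0.014085 ≈ -19.5.

μ₀ = -19.5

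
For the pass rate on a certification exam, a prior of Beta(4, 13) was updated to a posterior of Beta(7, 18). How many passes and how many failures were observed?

3 passes and 5 failures

Beta is conjugate to the binomial likelihood: posterior = Beta(a+s, b+f).
So s = 7 − 4 = 3 and f = 18 − 13 = 5.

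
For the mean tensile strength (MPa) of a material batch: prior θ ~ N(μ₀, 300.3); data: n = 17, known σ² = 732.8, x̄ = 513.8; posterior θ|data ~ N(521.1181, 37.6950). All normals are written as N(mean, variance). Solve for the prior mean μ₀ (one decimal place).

With known observation variance, the Normal–Normal posterior has precision τ_n = τ₀ + n/σ² and mean μ_n = (τ₀μ₀ + (n/σ²)x̄)/τ_n.
Here τ₀ = 1/300.3 = 0.003330 and τ_data = 17/732.8 = 0.023199, so τ_n = 0.026529.
Rearranging for μ₀: μ₀ = (μ_n·τ_n − τ_data·x̄)/τ₀ = (521.1181·0.026529 − 0.023199·513.8) / 0.003330 = 1.905096/0.003330 ≈ 572.1.

μ₀ = 572.1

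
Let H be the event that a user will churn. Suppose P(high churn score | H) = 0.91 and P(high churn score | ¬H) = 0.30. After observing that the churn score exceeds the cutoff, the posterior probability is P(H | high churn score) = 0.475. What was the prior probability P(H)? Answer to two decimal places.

Bayes' rule in odds form gives O(H|E) = O(H)·[P(E|H)/P(E|¬H)], hence O(H) = O(H|E)/LR.
Posterior odds = 0.475/(1−0.475) = 0.9048. LR = 0.91/0.30 = 3.0333.
Prior odds = 0.9048/3.0333 = 0.2983, so P(H) = 0.2983/(1+0.2983) ≈ 0.23.

P(H) = 0.23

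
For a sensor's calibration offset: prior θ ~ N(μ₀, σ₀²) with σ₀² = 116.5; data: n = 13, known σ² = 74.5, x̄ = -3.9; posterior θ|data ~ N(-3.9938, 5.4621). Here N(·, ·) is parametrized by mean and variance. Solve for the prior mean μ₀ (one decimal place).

μ₀ = -5.9

With known observation variance, the Normal–Normal posterior has precision τ_n = τ₀ + n/σ² and mean μ_n = (τ₀μ₀ + (n/σ²)x̄)/τ_n.
Here τ₀ = 1/116.5 = 0.008584 and τ_data = 13/74.5 = 0.174497, so τ_n = 0.183081.
Rearranging for μ₀: μ₀ = (μ_n·τ_n − τ_data·x̄)/τ₀ = (-3.9938·0.183081 − 0.174497·-3.9) / 0.008584 = -0.050651/0.008584 ≈ -5.9.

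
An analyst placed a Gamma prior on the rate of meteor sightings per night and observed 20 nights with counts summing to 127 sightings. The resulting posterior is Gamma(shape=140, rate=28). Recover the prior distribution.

Gamma(shape=13, rate=8)

Gamma–Poisson conjugacy: posterior shape = α + Σxᵢ, posterior rate = β + n.
So α = 140 − 127 = 13 and β = 28 − 20 = 8.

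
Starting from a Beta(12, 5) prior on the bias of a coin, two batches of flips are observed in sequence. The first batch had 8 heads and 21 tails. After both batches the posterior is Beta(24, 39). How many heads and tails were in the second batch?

4 heads and 13 tails

Because Beta–binomial updating is additive in the counts, the combined data contributed (α_post−α_prior, β_post−β_prior) successes and failures.
Total across both batches: 24−12=12 heads, 39−5=34 tails.
Subtract the first batch: 12−8=4 heads and 34−21=13 tails.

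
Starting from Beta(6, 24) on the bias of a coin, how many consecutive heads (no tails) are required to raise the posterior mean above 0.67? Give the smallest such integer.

k = 43

After k heads and 0 tails the posterior is Beta(6+k, 24), with mean (6+k)/(6+24+k).
Set (6+k)/(30+k) > 0.67 and solve: k > (0.67·30 − 6)/(1 − 0.67) = 42.727.
The smallest integer exceeding 42.727 is 43.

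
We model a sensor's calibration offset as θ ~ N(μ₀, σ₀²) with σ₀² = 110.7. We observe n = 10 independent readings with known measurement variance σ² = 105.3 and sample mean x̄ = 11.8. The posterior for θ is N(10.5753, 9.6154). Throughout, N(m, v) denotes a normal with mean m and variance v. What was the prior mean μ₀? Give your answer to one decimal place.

The posterior mean is a precision-weighted average: μ_n = (τ₀μ₀ + τ_data·x̄)/(τ₀+τ_data), with τ₀=1/σ₀² and τ_data=n/σ².
Here τ₀ = 1/110.7 = 0.009033 and τ_data = 10/105.3 = 0.094967, so τ_n = 0.104000.
Rearranging for μ₀: μ₀ = (μ_n·τ_n − τ_data·x̄)/τ₀ = (10.5753·0.104000 − 0.094967·11.8) / 0.009033 = -0.020779/0.009033 ≈ -2.3.

μ₀ = -2.3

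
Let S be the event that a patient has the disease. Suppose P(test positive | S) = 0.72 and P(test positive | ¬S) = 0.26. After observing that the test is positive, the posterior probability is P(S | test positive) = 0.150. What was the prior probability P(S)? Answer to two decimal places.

P(S) = 0.06

Bayes' rule in odds form gives O(S|E) = O(S)·[P(E|S)/P(E|¬S)], hence O(S) = O(S|E)/LR.
Posterior odds = 0.150/(1−0.150) = 0.1765. LR = 0.72/0.26 = 2.7692.
Prior odds = 0.1765/2.7692 = 0.0637, so P(S) = 0.0637/(1+0.0637) ≈ 0.06.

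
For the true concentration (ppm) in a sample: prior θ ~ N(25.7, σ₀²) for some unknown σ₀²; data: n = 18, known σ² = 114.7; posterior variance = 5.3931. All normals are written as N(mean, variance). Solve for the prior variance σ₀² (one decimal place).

σ₀² = 35.1

Posterior precision equals prior precision plus data precision: 1/σ_n² = 1/σ₀² + n/σ².
So 1/σ₀² = 1/5.3931 − 18/114.7 = 0.185422 − 0.156931 = 0.028491.
Hence σ₀² = 1/0.028491 ≈ 35.1.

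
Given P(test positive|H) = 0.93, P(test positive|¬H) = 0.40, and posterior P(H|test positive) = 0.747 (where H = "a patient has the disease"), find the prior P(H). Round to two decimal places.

P(H) = 0.56

In odds form, posterior odds = prior odds × likelihood ratio, so prior odds = posterior odds ÷ LR.
Posterior odds = 0.747/(1−0.747) = 2.9526. LR = 0.93/0.40 = 2.3250.
Prior odds = 2.9526/2.3250 = 1.2699, so P(H) = 1.2699/(1+1.2699) ≈ 0.56.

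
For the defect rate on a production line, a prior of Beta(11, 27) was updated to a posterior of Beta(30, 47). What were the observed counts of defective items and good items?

Under Beta–binomial conjugacy the posterior parameters are (a+s, b+f).
So s = 30 − 11 = 19 and f = 47 − 27 = 20.

19 defective items and 20 good items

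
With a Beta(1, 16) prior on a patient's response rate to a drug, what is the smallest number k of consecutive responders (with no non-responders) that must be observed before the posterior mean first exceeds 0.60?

After k responders and 0 non-responders the posterior is Beta(1+k, 16), with mean (1+k)/(1+16+k).
Set (1+k)/(17+k) > 0.60 and solve: k > (0.60·17 − 1)/(1 − 0.60) = 23.000.
The smallest integer exceeding 23.000 is 24.

k = 24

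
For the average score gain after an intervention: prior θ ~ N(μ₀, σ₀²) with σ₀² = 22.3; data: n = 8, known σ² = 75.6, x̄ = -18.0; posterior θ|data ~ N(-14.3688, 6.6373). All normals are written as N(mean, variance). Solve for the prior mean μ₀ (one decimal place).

μ₀ = -5.8

With known observation variance, the Normal–Normal posterior has precision τ_n = τ₀ + n/σ² and mean μ_n = (τ₀μ₀ + (n/σ²)x̄)/τ_n.
Here τ₀ = 1/22.3 = 0.044843 and τ_data = 8/75.6 = 0.105820, so τ_n = 0.150663.
Rearranging for μ₀: μ₀ = (μ_n·τ_n − τ_data·x̄)/τ₀ = (-14.3688·0.150663 − 0.105820·-18.0) / 0.044843 = -0.260087/0.044843 ≈ -5.8.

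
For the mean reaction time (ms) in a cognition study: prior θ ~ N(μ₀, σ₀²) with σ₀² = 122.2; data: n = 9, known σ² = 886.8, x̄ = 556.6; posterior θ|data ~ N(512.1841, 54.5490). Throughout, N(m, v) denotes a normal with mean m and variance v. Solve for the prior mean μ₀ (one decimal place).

μ₀ = 457.1

The posterior mean is a precision-weighted average: μ_n = (τ₀μ₀ + τ_data·x̄)/(τ₀+τ_data), with τ₀=1/σ₀² and τ_data=n/σ².
Here τ₀ = 1/122.2 = 0.008183 and τ_data = 9/886.8 = 0.010149, so τ_n = 0.018332.
Rearranging for μ₀: μ₀ = (μ_n·τ_n − τ_data·x̄)/τ₀ = (512.1841·0.018332 − 0.010149·556.6) / 0.008183 = 3.740426/0.008183 ≈ 457.1.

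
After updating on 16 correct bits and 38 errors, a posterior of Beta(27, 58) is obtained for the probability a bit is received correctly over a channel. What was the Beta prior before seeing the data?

A Beta(α, β) prior with s successes and f failures in binomial data gives a Beta(α+s, β+f) posterior.
Subtract the data counts: 27−16=11, 58−38=20.

Beta(11, 20)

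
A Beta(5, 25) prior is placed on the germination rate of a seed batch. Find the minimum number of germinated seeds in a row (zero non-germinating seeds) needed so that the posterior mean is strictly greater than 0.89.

k = 198

After k germinated seeds and 0 non-germinating seeds the posterior is Beta(5+k, 25), with mean (5+k)/(5+25+k).
Set (5+k)/(30+k) > 0.89 and solve: k > (0.89·30 − 5)/(1 − 0.89) = 197.273.
The smallest integer exceeding 197.273 is 198.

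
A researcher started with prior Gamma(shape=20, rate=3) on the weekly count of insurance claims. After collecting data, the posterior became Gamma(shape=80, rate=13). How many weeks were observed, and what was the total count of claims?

n = 10 weeks with total 60 claims

A Gamma(α, β) prior (rate parametrization) on a Poisson rate with n observations summing to S gives posterior Gamma(α+S, β+n).
Matching: Σxᵢ = 80 − 20 = 60 and n = 13 − 3 = 10.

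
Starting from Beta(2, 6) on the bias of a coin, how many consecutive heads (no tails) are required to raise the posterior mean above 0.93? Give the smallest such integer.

After k heads and 0 tails the posterior is Beta(2+k, 6), with mean (2+k)/(2+6+k).
Set (2+k)/(8+k) > 0.93 and solve: k > (0.93·8 − 2)/(1 − 0.93) = 77.714.
The smallest integer exceeding 77.714 is 78, and checking k=78: (80)/(86) = 0.9302 > 0.93.

k = 78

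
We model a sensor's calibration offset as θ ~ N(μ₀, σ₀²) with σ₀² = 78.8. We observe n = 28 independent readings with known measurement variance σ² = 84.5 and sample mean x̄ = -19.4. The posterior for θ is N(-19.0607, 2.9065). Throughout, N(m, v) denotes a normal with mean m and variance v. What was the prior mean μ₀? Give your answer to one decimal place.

μ₀ = -10.2

With known observation variance, the Normal–Normal posterior has precision τ_n = τ₀ + n/σ² and mean μ_n = (τ₀μ₀ + (n/σ²)x̄)/τ_n.
Here τ₀ = 1/78.8 = 0.012690 and τ_data = 28/84.5 = 0.331361, so τ_n = 0.344051.
Rearranging for μ₀: μ₀ = (μ_n·τ_n − τ_data·x̄)/τ₀ = (-19.0607·0.344051 − 0.331361·-19.4) / 0.012690 = -0.129449/0.012690 ≈ -10.2.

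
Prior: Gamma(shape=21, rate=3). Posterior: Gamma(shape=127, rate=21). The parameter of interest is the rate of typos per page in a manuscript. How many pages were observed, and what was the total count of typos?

n = 18 pages with total 106 typos

A Gamma(α, β) prior (rate parametrization) on a Poisson rate with n observations summing to S gives posterior Gamma(α+S, β+n).
Matching: Σxᵢ = 127 − 21 = 106 and n = 21 − 3 = 18.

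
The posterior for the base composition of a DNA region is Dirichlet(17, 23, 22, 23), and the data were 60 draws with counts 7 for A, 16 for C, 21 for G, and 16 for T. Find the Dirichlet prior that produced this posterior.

For a Dirichlet(α) prior with multinomial counts c, the posterior is Dirichlet(α + c) componentwise.
Subtract each count from the matching posterior parameter: 17−7=10, 23−16=7, 22−21=1, 23−16=7.

Dirichlet(10, 7, 1, 7)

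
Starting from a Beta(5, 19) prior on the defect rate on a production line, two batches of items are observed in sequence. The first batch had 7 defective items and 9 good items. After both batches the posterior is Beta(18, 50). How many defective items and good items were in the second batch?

Sequential conjugate updates are equivalent to a single update on the pooled data, so total successes = posterior α − prior α and total failures = posterior β − prior β.
Total across both batches: 18−5=13 defective items, 50−19=31 good items.
Subtract the first batch: 13−7=6 defective items and 31−9=22 good items.

6 defective items and 22 good items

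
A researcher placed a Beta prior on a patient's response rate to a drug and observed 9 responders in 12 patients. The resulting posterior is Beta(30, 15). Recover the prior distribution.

Beta is conjugate to the binomial likelihood: posterior = Beta(a+s, b+f).
So a = 30 − 9 = 21 and b = 15 − 3 = 12.

Beta(21, 12)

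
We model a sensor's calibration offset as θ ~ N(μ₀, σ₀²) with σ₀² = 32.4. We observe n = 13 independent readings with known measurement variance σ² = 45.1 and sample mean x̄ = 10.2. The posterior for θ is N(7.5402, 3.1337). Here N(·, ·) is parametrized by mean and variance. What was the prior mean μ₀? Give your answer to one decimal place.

With known observation variance, the Normal–Normal posterior has precision τ_n = τ₀ + n/σ² and mean μ_n = (τ₀μ₀ + (n/σ²)x̄)/τ_n.
Here τ₀ = 1/32.4 = 0.030864 and τ_data = 13/45.1 = 0.288248, so τ_n = 0.319112.
Rearranging for μ₀: μ₀ = (μ_n·τ_n − τ_data·x̄)/τ₀ = (7.5402·0.319112 − 0.288248·10.2) / 0.030864 = -0.533961/0.030864 ≈ -17.3.

μ₀ = -17.3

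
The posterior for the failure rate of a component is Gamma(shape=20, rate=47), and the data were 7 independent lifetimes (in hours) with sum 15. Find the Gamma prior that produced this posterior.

Gamma–exponential conjugacy: posterior shape = α + n, posterior rate = β + Σtᵢ.
So α = 20 − 7 = 13 and β = 47 − 15 = 32.

Gamma(shape=13, rate=32)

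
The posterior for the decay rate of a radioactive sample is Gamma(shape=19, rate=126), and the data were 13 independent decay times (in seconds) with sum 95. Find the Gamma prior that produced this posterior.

Gamma–exponential conjugacy: posterior shape = α + n, posterior rate = β + Σtᵢ.
So α = 19 − 13 = 6 and β = 126 − 95 = 31.

Gamma(shape=6, rate=31)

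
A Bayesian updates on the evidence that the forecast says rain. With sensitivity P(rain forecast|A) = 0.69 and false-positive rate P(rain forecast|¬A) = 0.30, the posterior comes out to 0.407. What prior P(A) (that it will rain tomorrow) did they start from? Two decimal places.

P(A) = 0.23

Bayes' rule in odds form gives O(A|E) = O(A)·[P(E|A)/P(E|¬A)], hence O(A) = O(A|E)/LR.
Posterior odds = 0.407/(1−0.407) = 0.6863. LR = 0.69/0.30 = 2.3000.
Prior odds = 0.6863/2.3000 = 0.2984, so P(A) = 0.2984/(1+0.2984) ≈ 0.23.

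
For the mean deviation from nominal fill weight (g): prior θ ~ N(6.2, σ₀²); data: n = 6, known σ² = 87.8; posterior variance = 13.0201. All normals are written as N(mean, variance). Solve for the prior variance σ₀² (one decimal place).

Posterior precision equals prior precision plus data precision: 1/σ_n² = 1/σ₀² + n/σ².
So 1/σ₀² = 1/13.0201 − 6/87.8 = 0.076804 − 0.068337 = 0.008467.
Hence σ₀² = 1/0.008467 ≈ 118.1.

σ₀² = 118.1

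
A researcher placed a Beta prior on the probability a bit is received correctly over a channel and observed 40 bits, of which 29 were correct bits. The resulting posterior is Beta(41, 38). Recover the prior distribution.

Beta(12, 27)

A Beta(a, b) prior with s successes and f failures in binomial data gives a Beta(a+s, b+f) posterior.
Subtract the data counts: 41−29=12, 38−11=27.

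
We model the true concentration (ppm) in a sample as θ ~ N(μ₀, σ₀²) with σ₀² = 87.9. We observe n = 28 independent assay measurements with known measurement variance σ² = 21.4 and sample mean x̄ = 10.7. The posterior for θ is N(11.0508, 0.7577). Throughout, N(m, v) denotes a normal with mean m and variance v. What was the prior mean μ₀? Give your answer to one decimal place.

μ₀ = 51.4

With known observation variance, the Normal–Normal posterior has precision τ_n = τ₀ + n/σ² and mean μ_n = (τ₀μ₀ + (n/σ²)x̄)/τ_n.
Here τ₀ = 1/87.9 = 0.011377 and τ_data = 28/21.4 = 1.308411, so τ_n = 1.319788.
Rearranging for μ₀: μ₀ = (μ_n·τ_n − τ_data·x̄)/τ₀ = (11.0508·1.319788 − 1.308411·10.7) / 0.011377 = 0.584716/0.011377 ≈ 51.4.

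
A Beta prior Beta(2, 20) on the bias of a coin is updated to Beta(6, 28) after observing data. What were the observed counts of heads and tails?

A Beta(α, β) prior with s successes and f failures in binomial data gives a Beta(α+s, β+f) posterior.
Match parameters: s=6−2=4, f=28−20=8.

4 heads and 8 tails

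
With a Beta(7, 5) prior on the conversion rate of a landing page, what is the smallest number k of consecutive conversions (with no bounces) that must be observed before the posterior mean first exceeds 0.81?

k = 15

After k conversions and 0 bounces the posterior is Beta(7+k, 5), with mean (7+k)/(7+5+k).
Set (7+k)/(12+k) > 0.81 and solve: k > (0.81·12 − 7)/(1 − 0.81) = 14.316.
The smallest integer exceeding 14.316 is 15, and checking k=15: (22)/(27) = 0.8148 > 0.81.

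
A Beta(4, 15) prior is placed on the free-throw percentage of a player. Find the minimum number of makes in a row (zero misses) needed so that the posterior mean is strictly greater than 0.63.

k = 22

After k makes and 0 misses the posterior is Beta(4+k, 15), with mean (4+k)/(4+15+k).
Set (4+k)/(19+k) > 0.63 and solve: k > (0.63·19 − 4)/(1 − 0.63) = 21.541.
The smallest integer exceeding 21.541 is 22.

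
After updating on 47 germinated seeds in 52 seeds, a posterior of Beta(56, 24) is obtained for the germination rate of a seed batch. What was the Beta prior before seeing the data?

Under Beta–binomial conjugacy the posterior parameters are (a+s, b+f).
Subtract the data counts: 56−47=9, 24−5=19.

Beta(9, 19)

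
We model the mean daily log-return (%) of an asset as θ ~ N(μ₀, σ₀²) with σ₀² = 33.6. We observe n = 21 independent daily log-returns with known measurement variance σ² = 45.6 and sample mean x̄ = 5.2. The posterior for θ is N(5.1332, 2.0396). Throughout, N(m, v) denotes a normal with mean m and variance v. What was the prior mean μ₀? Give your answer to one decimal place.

μ₀ = 4.1

The posterior mean is a precision-weighted average: μ_n = (τ₀μ₀ + τ_data·x̄)/(τ₀+τ_data), with τ₀=1/σ₀² and τ_data=n/σ².
Here τ₀ = 1/33.6 = 0.029762 and τ_data = 21/45.6 = 0.460526, so τ_n = 0.490288.
Rearranging for μ₀: μ₀ = (μ_n·τ_n − τ_data·x̄)/τ₀ = (5.1332·0.490288 − 0.460526·5.2) / 0.029762 = 0.122011/0.029762 ≈ 4.1.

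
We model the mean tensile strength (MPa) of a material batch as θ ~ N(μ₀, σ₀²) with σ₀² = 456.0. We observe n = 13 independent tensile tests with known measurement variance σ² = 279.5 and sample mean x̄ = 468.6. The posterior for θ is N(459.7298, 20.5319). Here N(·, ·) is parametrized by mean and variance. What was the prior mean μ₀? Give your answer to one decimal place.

With known observation variance, the Normal–Normal posterior has precision τ_n = τ₀ + n/σ² and mean μ_n = (τ₀μ₀ + (n/σ²)x̄)/τ_n.
Here τ₀ = 1/456.0 = 0.002193 and τ_data = 13/279.5 = 0.046512, so τ_n = 0.048705.
Rearranging for μ₀: μ₀ = (μ_n·τ_n − τ_data·x̄)/τ₀ = (459.7298·0.048705 − 0.046512·468.6) / 0.002193 = 0.595617/0.002193 ≈ 271.6.

μ₀ = 271.6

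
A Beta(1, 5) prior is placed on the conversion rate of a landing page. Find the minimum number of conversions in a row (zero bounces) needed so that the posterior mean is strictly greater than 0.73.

After k conversions and 0 bounces the posterior is Beta(1+k, 5), with mean (1+k)/(1+5+k).
Set (1+k)/(6+k) > 0.73 and solve: k > (0.73·6 − 1)/(1 − 0.73) = 12.519.
The smallest integer exceeding 12.519 is 13.

k = 13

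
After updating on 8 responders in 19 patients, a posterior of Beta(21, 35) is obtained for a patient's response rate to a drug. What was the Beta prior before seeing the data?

Under Beta–binomial conjugacy the posterior parameters are (a+s, b+f).
So a = 21 − 8 = 13 and b = 35 − 11 = 24.

Beta(13, 24)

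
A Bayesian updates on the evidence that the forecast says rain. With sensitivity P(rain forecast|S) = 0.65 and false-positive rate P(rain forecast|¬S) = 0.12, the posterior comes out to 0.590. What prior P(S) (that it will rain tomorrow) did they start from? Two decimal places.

In odds form, posterior odds = prior odds × likelihood ratio, so prior odds = posterior odds ÷ LR.
Posterior odds = 0.590/(1−0.590) = 1.4390. LR = 0.65/0.12 = 5.4167.
Prior odds = 1.4390/5.4167 = 0.2657, so P(S) = 0.2657/(1+0.2657) ≈ 0.21.

P(S) = 0.21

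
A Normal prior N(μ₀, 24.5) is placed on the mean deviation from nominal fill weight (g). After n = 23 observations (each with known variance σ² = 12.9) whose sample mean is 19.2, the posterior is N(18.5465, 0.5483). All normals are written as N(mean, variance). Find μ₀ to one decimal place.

μ₀ = -10.0

The posterior mean is a precision-weighted average: μ_n = (τ₀μ₀ + τ_data·x̄)/(τ₀+τ_data), with τ₀=1/σ₀² and τ_data=n/σ².
Here τ₀ = 1/24.5 = 0.040816 and τ_data = 23/12.9 = 1.782946, so τ_n = 1.823762.
Rearranging for μ₀: μ₀ = (μ_n·τ_n − τ_data·x̄)/τ₀ = (18.5465·1.823762 − 1.782946·19.2) / 0.040816 = -0.408161/0.040816 ≈ -10.0.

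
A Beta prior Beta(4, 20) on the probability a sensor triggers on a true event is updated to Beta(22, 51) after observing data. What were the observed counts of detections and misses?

Under Beta–binomial conjugacy the posterior parameters are (a+s, b+f).
Match parameters: s=22−4=18, f=51−20=31.

18 detections and 31 misses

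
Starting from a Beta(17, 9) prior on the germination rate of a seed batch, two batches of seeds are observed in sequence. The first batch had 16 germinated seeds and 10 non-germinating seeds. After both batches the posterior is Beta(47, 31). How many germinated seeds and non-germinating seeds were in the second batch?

Because Beta–binomial updating is additive in the counts, the combined data contributed (α_post−α_prior, β_post−β_prior) successes and failures.
Total across both batches: 47−17=30 germinated seeds, 31−9=22 non-germinating seeds.
Subtract the first batch: 30−16=14 germinated seeds and 22−10=12 non-germinating seeds.

14 germinated seeds and 12 non-germinating seeds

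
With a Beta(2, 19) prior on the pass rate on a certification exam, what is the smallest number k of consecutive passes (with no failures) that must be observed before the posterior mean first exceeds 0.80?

After k passes and 0 failures the posterior is Beta(2+k, 19), with mean (2+k)/(2+19+k).
Set (2+k)/(21+k) > 0.80 and solve: k > (0.80·21 − 2)/(1 − 0.80) = 74.000.
The smallest integer exceeding 74.000 is 75.

k = 75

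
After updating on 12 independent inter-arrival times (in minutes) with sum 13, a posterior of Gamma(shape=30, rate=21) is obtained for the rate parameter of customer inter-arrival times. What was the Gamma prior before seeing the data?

Gamma(shape=18, rate=8)

Gamma–exponential conjugacy: posterior shape = α + n, posterior rate = β + Σtᵢ.
So α = 30 − 12 = 18 and β = 21 − 13 = 8.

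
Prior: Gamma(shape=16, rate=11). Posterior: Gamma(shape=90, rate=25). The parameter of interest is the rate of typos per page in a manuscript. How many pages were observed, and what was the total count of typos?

Gamma–Poisson conjugacy: posterior shape = α + Σxᵢ, posterior rate = β + n.
Matching: Σxᵢ = 90 − 16 = 74 and n = 25 − 11 = 14.

n = 14 pages with total 74 typos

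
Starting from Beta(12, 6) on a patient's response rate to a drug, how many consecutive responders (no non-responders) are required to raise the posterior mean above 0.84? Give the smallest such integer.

After k responders and 0 non-responders the posterior is Beta(12+k, 6), with mean (12+k)/(12+6+k).
Set (12+k)/(18+k) > 0.84 and solve: k > (0.84·18 − 12)/(1 − 0.84) = 19.500.
The smallest integer exceeding 19.500 is 20, and checking k=20: (32)/(38) = 0.8421 > 0.84.

k = 20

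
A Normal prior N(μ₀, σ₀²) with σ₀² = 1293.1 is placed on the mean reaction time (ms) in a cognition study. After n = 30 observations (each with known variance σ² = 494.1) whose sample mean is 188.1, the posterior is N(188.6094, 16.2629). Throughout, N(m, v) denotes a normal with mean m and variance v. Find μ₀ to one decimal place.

The posterior mean is a precision-weighted average: μ_n = (τ₀μ₀ + τ_data·x̄)/(τ₀+τ_data), with τ₀=1/σ₀² and τ_data=n/σ².
Here τ₀ = 1/1293.1 = 0.000773 and τ_data = 30/494.1 = 0.060716, so τ_n = 0.061489.
Rearranging for μ₀: μ₀ = (μ_n·τ_n − τ_data·x̄)/τ₀ = (188.6094·0.061489 − 0.060716·188.1) / 0.000773 = 0.176724/0.000773 ≈ 228.6.

μ₀ = 228.6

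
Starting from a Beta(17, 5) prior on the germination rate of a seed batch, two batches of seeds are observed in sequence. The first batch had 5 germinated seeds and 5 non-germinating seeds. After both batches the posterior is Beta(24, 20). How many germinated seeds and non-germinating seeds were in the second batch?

2 germinated seeds and 10 non-germinating seeds

Sequential conjugate updates are equivalent to a single update on the pooled data, so total successes = posterior α − prior α and total failures = posterior β − prior β.
Total across both batches: 24−17=7 germinated seeds, 20−5=15 non-germinating seeds.
Subtract the first batch: 7−5=2 germinated seeds and 15−5=10 non-germinating seeds.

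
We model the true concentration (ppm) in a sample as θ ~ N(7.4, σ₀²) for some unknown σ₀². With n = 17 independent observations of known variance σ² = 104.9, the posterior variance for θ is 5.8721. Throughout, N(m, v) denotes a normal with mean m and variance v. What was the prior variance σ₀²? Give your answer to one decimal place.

For the Normal–Normal model with known σ², precisions add: τ_n = τ₀ + n/σ².
So 1/σ₀² = 1/5.8721 − 17/104.9 = 0.170297 − 0.162059 = 0.008238.
Hence σ₀² = 1/0.008238 ≈ 121.4.

σ₀² = 121.4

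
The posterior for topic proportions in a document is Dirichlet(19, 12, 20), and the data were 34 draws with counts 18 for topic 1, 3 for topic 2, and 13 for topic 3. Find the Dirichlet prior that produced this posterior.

Dirichlet(1, 9, 7)

For a Dirichlet(α) prior with multinomial counts c, the posterior is Dirichlet(α + c) componentwise.
Subtract each count from the matching posterior parameter: 19−18=1, 12−3=9, 20−13=7.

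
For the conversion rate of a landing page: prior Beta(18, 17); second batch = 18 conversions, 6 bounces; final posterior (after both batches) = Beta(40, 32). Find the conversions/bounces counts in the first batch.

Sequential conjugate updates are equivalent to a single update on the pooled data, so total successes = posterior α − prior α and total failures = posterior β − prior β.
Total across both batches: 40−18=22 conversions, 32−17=15 bounces.
Subtract the second batch: 22−18=4 conversions and 15−6=9 bounces.

4 conversions and 9 bounces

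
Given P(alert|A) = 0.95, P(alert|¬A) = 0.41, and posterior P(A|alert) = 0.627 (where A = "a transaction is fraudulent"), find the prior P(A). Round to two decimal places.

Bayes' rule in odds form gives O(A|E) = O(A)·[P(E|A)/P(E|¬A)], hence O(A) = O(A|E)/LR.
Posterior odds = 0.627/(1−0.627) = 1.6810. LR = 0.95/0.41 = 2.3171.
Prior odds = 1.6810/2.3171 = 0.7255, so P(A) = 0.7255/(1+0.7255) ≈ 0.42.

P(A) = 0.42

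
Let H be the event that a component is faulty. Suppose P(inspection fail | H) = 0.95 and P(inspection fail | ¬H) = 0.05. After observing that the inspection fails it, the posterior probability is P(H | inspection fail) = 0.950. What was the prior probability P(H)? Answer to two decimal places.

In odds form, posterior odds = prior odds × likelihood ratio, so prior odds = posterior odds ÷ LR.
Posterior odds = 0.950/(1−0.950) = 19.0000. LR = 0.95/0.05 = 19.0000.
Prior odds = 19.0000/19.0000 = 1.0000, so P(H) = 1.0000/(1+1.0000) ≈ 0.50.

P(H) = 0.50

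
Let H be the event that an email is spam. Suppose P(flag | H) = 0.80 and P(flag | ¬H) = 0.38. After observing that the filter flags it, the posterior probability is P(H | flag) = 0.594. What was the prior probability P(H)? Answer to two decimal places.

P(H) = 0.41

In odds form, posterior odds = prior odds × likelihood ratio, so prior odds = posterior odds ÷ LR.
Posterior odds = 0.594/(1−0.594) = 1.4631. LR = 0.80/0.38 = 2.1053.
Prior odds = 1.4631/2.1053 = 0.6950, so P(H) = 0.6950/(1+0.6950) ≈ 0.41.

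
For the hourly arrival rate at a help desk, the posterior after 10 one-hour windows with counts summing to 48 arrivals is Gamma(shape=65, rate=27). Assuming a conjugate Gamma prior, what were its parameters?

Gamma(shape=17, rate=17)

A Gamma(α, β) prior (rate parametrization) on a Poisson rate with n observations summing to S gives posterior Gamma(α+S, β+n).
So α = 65 − 48 = 17 and β = 27 − 10 = 17.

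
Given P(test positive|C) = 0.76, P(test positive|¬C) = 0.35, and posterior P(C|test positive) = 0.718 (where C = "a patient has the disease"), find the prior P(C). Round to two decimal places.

P(C) = 0.54

Bayes' rule in odds form gives O(C|E) = O(C)·[P(E|C)/P(E|¬C)], hence O(C) = O(C|E)/LR.
Posterior odds = 0.718/(1−0.718) = 2.5461. LR = 0.76/0.35 = 2.1714.
Prior odds = 2.5461/2.1714 = 1.1726, so P(C) = 1.1726/(1+1.1726) ≈ 0.54.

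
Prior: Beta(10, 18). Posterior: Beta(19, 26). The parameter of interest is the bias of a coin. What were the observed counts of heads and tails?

9 heads and 8 tails

Under Beta–binomial conjugacy the posterior parameters are (a+s, b+f).
So s = 19 − 10 = 9 and f = 26 − 18 = 8.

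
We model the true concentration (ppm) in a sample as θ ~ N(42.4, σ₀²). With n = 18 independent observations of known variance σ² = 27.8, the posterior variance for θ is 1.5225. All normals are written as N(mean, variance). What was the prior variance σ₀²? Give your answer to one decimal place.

For the Normal–Normal model with known σ², precisions add: τ_n = τ₀ + n/σ².
So 1/σ₀² = 1/1.5225 − 18/27.8 = 0.656814 − 0.647482 = 0.009332.
Hence σ₀² = 1/0.009332 ≈ 107.2.

σ₀² = 107.2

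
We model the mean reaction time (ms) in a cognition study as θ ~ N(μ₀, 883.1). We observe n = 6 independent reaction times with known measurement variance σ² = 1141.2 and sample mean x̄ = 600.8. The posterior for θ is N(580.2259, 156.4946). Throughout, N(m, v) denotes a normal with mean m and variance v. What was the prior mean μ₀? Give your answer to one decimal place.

μ₀ = 484.7

With known observation variance, the Normal–Normal posterior has precision τ_n = τ₀ + n/σ² and mean μ_n = (τ₀μ₀ + (n/σ²)x̄)/τ_n.
Here τ₀ = 1/883.1 = 0.001132 and τ_data = 6/1141.2 = 0.005258, so τ_n = 0.006390.
Rearranging for μ₀: μ₀ = (μ_n·τ_n − τ_data·x̄)/τ₀ = (580.2259·0.006390 − 0.005258·600.8) / 0.001132 = 0.548637/0.001132 ≈ 484.7.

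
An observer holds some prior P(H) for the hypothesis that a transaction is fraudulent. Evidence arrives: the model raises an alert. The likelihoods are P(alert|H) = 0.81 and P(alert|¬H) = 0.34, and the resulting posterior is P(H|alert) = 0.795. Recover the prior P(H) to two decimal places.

P(H) = 0.62

In odds form, posterior odds = prior odds × likelihood ratio, so prior odds = posterior odds ÷ LR.
Posterior odds = 0.795/(1−0.795) = 3.8780. LR = 0.81/0.34 = 2.3824.
Prior odds = 3.8780/2.3824 = 1.6278, so P(H) = 1.6278/(1+1.6278) ≈ 0.62.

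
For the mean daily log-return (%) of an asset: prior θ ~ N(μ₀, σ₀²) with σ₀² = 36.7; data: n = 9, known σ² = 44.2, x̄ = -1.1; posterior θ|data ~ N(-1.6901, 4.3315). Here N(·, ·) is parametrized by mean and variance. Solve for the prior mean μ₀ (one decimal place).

μ₀ = -6.1

The posterior mean is a precision-weighted average: μ_n = (τ₀μ₀ + τ_data·x̄)/(τ₀+τ_data), with τ₀=1/σ₀² and τ_data=n/σ².
Here τ₀ = 1/36.7 = 0.027248 and τ_data = 9/44.2 = 0.203620, so τ_n = 0.230868.
Rearranging for μ₀: μ₀ = (μ_n·τ_n − τ_data·x̄)/τ₀ = (-1.6901·0.230868 − 0.203620·-1.1) / 0.027248 = -0.166208/0.027248 ≈ -6.1.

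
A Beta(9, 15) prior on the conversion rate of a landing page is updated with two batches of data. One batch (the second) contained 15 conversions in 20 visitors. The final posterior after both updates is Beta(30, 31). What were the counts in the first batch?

Sequential conjugate updates are equivalent to a single update on the pooled data, so total successes = posterior α − prior α and total failures = posterior β − prior β.
Total across both batches: 30−9=21 conversions, 31−15=16 bounces.
Subtract the second batch: 21−15=6 conversions and 16−5=11 bounces.

6 conversions and 11 bounces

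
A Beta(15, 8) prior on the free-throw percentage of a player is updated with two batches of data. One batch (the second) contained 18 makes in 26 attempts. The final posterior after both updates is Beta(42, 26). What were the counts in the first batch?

9 makes and 10 misses

Because Beta–binomial updating is additive in the counts, the combined data contributed (α_post−α_prior, β_post−β_prior) successes and failures.
Total across both batches: 42−15=27 makes, 26−8=18 misses.
Subtract the second batch: 27−18=9 makes and 18−8=10 misses.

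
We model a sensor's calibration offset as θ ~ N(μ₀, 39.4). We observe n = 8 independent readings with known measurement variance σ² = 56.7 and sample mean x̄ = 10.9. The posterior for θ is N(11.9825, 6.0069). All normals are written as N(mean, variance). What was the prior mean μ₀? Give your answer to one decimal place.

μ₀ = 18.0

The posterior mean is a precision-weighted average: μ_n = (τ₀μ₀ + τ_data·x̄)/(τ₀+τ_data), with τ₀=1/σ₀² and τ_data=n/σ².
Here τ₀ = 1/39.4 = 0.025381 and τ_data = 8/56.7 = 0.141093, so τ_n = 0.166474.
Rearranging for μ₀: μ₀ = (μ_n·τ_n − τ_data·x̄)/τ₀ = (11.9825·0.166474 − 0.141093·10.9) / 0.025381 = 0.456861/0.025381 ≈ 18.0.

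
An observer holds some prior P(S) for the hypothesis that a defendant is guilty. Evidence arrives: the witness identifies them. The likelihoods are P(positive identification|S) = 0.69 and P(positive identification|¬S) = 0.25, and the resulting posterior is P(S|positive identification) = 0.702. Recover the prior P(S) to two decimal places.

Bayes' rule in odds form gives O(S|E) = O(S)·[P(E|S)/P(E|¬S)], hence O(S) = O(S|E)/LR.
Posterior odds = 0.702/(1−0.702) = 2.3557. LR = 0.69/0.25 = 2.7600.
Prior odds = 2.3557/2.7600 = 0.8535, so P(S) = 0.8535/(1+0.8535) ≈ 0.46.

P(S) = 0.46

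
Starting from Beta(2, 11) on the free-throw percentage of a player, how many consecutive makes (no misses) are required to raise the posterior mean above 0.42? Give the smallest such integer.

After k makes and 0 misses the posterior is Beta(2+k, 11), with mean (2+k)/(2+11+k).
Set (2+k)/(13+k) > 0.42 and solve: k > (0.42·13 − 2)/(1 − 0.42) = 5.966.
The smallest integer exceeding 5.966 is 6.

k = 6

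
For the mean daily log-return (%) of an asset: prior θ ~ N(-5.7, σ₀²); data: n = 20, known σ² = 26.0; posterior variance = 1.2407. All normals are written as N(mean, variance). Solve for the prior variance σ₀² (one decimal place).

σ₀² = 27.2

Posterior precision equals prior precision plus data precision: 1/σ_n² = 1/σ₀² + n/σ².
So 1/σ₀² = 1/1.2407 − 20/26.0 = 0.805997 − 0.769231 = 0.036766.
Hence σ₀² = 1/0.036766 ≈ 27.2.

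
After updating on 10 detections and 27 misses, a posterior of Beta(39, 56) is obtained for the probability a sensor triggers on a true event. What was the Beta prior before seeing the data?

Beta(29, 29)

Under Beta–binomial conjugacy the posterior parameters are (a+s, b+f).
So a = 39 − 10 = 29 and b = 56 − 27 = 29.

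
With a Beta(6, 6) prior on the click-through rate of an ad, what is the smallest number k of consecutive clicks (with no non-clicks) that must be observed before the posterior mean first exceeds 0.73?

k = 11

After k clicks and 0 non-clicks the posterior is Beta(6+k, 6), with mean (6+k)/(6+6+k).
Set (6+k)/(12+k) > 0.73 and solve: k > (0.73·12 − 6)/(1 − 0.73) = 10.222.
The smallest integer exceeding 10.222 is 11.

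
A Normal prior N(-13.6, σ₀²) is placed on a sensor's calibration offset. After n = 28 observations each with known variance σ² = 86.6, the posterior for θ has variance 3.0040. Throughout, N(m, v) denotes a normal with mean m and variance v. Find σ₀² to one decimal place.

For the Normal–Normal model with known σ², precisions add: τ_n = τ₀ + n/σ².
So 1/σ₀² = 1/3.0040 − 28/86.6 = 0.332889 − 0.323326 = 0.009563.
Hence σ₀² = 1/0.009563 ≈ 104.6.

σ₀² = 104.6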